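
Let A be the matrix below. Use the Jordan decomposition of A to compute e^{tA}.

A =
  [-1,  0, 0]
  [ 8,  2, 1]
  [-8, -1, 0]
e^{tA} =
  [exp(-t), 0, 0]
  [4*exp(t) - 4*exp(-t), t*exp(t) + exp(t), t*exp(t)]
  [-4*exp(t) + 4*exp(-t), -t*exp(t), -t*exp(t) + exp(t)]

Strategy: write A = P · J · P⁻¹ where J is a Jordan canonical form, so e^{tA} = P · e^{tJ} · P⁻¹, and e^{tJ} can be computed block-by-block.

A has Jordan form
J =
  [-1, 0, 0]
  [ 0, 1, 1]
  [ 0, 0, 1]
(up to reordering of blocks).

Per-block formulas:
  For a 1×1 block at λ = -1: exp(t · [-1]) = [e^(-1t)].
  For a 2×2 Jordan block J_2(1): exp(t · J_2(1)) = e^(1t)·(I + t·N), where N is the 2×2 nilpotent shift.

After assembling e^{tJ} and conjugating by P, we get:

e^{tA} =
  [exp(-t), 0, 0]
  [4*exp(t) - 4*exp(-t), t*exp(t) + exp(t), t*exp(t)]
  [-4*exp(t) + 4*exp(-t), -t*exp(t), -t*exp(t) + exp(t)]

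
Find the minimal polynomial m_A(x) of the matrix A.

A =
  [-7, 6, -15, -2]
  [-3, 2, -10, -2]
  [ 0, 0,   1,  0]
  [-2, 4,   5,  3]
x^3 + 2*x^2 - 7*x + 4

The characteristic polynomial is χ_A(x) = (x - 1)^3*(x + 4), so the eigenvalues are known. The minimal polynomial is
  m_A(x) = Π_λ (x − λ)^{k_λ}
where k_λ is the size of the *largest* Jordan block for λ (equivalently, the smallest k with (A − λI)^k v = 0 for every generalised eigenvector v of λ).

  λ = -4: largest Jordan block has size 1, contributing (x + 4)
  λ = 1: largest Jordan block has size 2, contributing (x − 1)^2

So m_A(x) = (x - 1)^2*(x + 4) = x^3 + 2*x^2 - 7*x + 4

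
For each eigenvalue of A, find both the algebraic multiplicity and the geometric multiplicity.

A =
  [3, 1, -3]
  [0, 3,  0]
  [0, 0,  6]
λ = 3: alg = 2, geom = 1; λ = 6: alg = 1, geom = 1

Step 1 — factor the characteristic polynomial to read off the algebraic multiplicities:
  χ_A(x) = (x - 6)*(x - 3)^2

Step 2 — compute geometric multiplicities via the rank-nullity identity g(λ) = n − rank(A − λI):
  rank(A − (3)·I) = 2, so dim ker(A − (3)·I) = n − 2 = 1
  rank(A − (6)·I) = 2, so dim ker(A − (6)·I) = n − 2 = 1

Summary:
  λ = 3: algebraic multiplicity = 2, geometric multiplicity = 1
  λ = 6: algebraic multiplicity = 1, geometric multiplicity = 1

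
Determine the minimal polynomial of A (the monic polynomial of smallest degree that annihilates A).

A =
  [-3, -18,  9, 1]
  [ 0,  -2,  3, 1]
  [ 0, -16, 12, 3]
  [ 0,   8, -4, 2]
x^4 - 9*x^3 + 12*x^2 + 80*x - 192

The characteristic polynomial is χ_A(x) = (x - 4)^3*(x + 3), so the eigenvalues are known. The minimal polynomial is
  m_A(x) = Π_λ (x − λ)^{k_λ}
where k_λ is the size of the *largest* Jordan block for λ (equivalently, the smallest k with (A − λI)^k v = 0 for every generalised eigenvector v of λ).

  λ = -3: largest Jordan block has size 1, contributing (x + 3)
  λ = 4: largest Jordan block has size 3, contributing (x − 4)^3

So m_A(x) = (x - 4)^3*(x + 3) = x^4 - 9*x^3 + 12*x^2 + 80*x - 192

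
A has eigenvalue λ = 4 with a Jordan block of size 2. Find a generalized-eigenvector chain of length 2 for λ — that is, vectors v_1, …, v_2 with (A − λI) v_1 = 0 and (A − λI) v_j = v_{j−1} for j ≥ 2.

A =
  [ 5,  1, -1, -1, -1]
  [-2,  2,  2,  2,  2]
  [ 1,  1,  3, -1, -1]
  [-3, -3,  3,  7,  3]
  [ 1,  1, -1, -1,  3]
A Jordan chain for λ = 4 of length 2:
v_1 = (1, -2, 1, -3, 1)ᵀ
v_2 = (1, 0, 0, 0, 0)ᵀ

Let N = A − (4)·I. We want v_2 with N^2 v_2 = 0 but N^1 v_2 ≠ 0; then v_{j-1} := N · v_j for j = 2, …, 2.

Pick v_2 = (1, 0, 0, 0, 0)ᵀ.
Then v_1 = N · v_2 = (1, -2, 1, -3, 1)ᵀ.

Sanity check: (A − (4)·I) v_1 = (0, 0, 0, 0, 0)ᵀ = 0. ✓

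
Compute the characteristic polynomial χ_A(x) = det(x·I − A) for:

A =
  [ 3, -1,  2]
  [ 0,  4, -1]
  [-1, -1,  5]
x^3 - 12*x^2 + 48*x - 64

Expanding det(x·I − A) (e.g. by cofactor expansion or by noting that A is similar to its Jordan form J, which has the same characteristic polynomial as A) gives
  χ_A(x) = x^3 - 12*x^2 + 48*x - 64
which factors as (x - 4)^3. The eigenvalues (with algebraic multiplicities) are λ = 4 with multiplicity 3.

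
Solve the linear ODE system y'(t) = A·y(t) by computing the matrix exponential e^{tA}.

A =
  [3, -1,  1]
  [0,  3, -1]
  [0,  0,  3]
e^{tA} =
  [exp(3*t), -t*exp(3*t), t^2*exp(3*t)/2 + t*exp(3*t)]
  [0, exp(3*t), -t*exp(3*t)]
  [0, 0, exp(3*t)]

Strategy: write A = P · J · P⁻¹ where J is a Jordan canonical form, so e^{tA} = P · e^{tJ} · P⁻¹, and e^{tJ} can be computed block-by-block.

A has Jordan form
J =
  [3, 1, 0]
  [0, 3, 1]
  [0, 0, 3]
(up to reordering of blocks).

Per-block formulas:
  For a 3×3 Jordan block J_3(3): exp(t · J_3(3)) = e^(3t)·(I + t·N + (t^2/2)·N^2), where N is the 3×3 nilpotent shift.

After assembling e^{tJ} and conjugating by P, we get:

e^{tA} =
  [exp(3*t), -t*exp(3*t), t^2*exp(3*t)/2 + t*exp(3*t)]
  [0, exp(3*t), -t*exp(3*t)]
  [0, 0, exp(3*t)]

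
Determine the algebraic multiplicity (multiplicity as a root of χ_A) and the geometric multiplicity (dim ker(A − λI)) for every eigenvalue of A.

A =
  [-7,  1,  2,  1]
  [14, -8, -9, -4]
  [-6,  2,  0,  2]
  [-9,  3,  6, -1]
λ = -4: alg = 4, geom = 2

Step 1 — factor the characteristic polynomial to read off the algebraic multiplicities:
  χ_A(x) = (x + 4)^4

Step 2 — compute geometric multiplicities via the rank-nullity identity g(λ) = n − rank(A − λI):
  rank(A − (-4)·I) = 2, so dim ker(A − (-4)·I) = n − 2 = 2

Summary:
  λ = -4: algebraic multiplicity = 4, geometric multiplicity = 2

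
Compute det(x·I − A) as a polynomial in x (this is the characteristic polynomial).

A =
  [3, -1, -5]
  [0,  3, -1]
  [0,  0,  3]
x^3 - 9*x^2 + 27*x - 27

Expanding det(x·I − A) (e.g. by cofactor expansion or by noting that A is similar to its Jordan form J, which has the same characteristic polynomial as A) gives
  χ_A(x) = x^3 - 9*x^2 + 27*x - 27
which factors as (x - 3)^3. The eigenvalues (with algebraic multiplicities) are λ = 3 with multiplicity 3.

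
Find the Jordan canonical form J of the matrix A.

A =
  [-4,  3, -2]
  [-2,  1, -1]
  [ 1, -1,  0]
J_3(-1)

The characteristic polynomial is
  det(x·I − A) = x^3 + 3*x^2 + 3*x + 1 = (x + 1)^3

Eigenvalues and multiplicities (the geometric multiplicity of λ is n − rank(A − λI), which equals the number of Jordan blocks for λ):
  λ = -1: algebraic multiplicity = 3, geometric multiplicity = 1

Determining the block sizes for each eigenvalue:
  λ = -1: one block (gm = 1), so the single block has size am = 3 → block sizes [3]

Assembling the blocks gives a Jordan form
J =
  [-1,  1,  0]
  [ 0, -1,  1]
  [ 0,  0, -1]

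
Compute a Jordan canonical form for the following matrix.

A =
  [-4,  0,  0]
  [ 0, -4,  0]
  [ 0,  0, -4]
J_1(-4) ⊕ J_1(-4) ⊕ J_1(-4)

The characteristic polynomial is
  det(x·I − A) = x^3 + 12*x^2 + 48*x + 64 = (x + 4)^3

Eigenvalues and multiplicities (the geometric multiplicity of λ is n − rank(A − λI), which equals the number of Jordan blocks for λ):
  λ = -4: algebraic multiplicity = 3, geometric multiplicity = 3

Determining the block sizes for each eigenvalue:
  λ = -4: gm = am = 3, so every block has size 1 → block sizes [1, 1, 1]

Assembling the blocks gives a Jordan form
J =
  [-4,  0,  0]
  [ 0, -4,  0]
  [ 0,  0, -4]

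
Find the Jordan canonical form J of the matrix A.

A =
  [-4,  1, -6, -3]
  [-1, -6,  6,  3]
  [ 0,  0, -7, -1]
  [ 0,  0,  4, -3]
J_2(-5) ⊕ J_2(-5)

The characteristic polynomial is
  det(x·I − A) = x^4 + 20*x^3 + 150*x^2 + 500*x + 625 = (x + 5)^4

Eigenvalues and multiplicities (the geometric multiplicity of λ is n − rank(A − λI), which equals the number of Jordan blocks for λ):
  λ = -5: algebraic multiplicity = 4, geometric multiplicity = 2

Determining the block sizes for each eigenvalue:
  λ = -5: with am = 4 and gm = 2, the partition is not yet determined (e.g. several partitions of 4 into 2 parts exist). Let N = A − (-5)·I. Computing rank(N^1) = 2, rank(N^2) = 0; the number of blocks of size ≥ j is rank(N^{j−1}) − rank(N^j), giving [2, 2]. So we have 2 block(s) of size 2 → block sizes [2, 2]

Assembling the blocks gives a Jordan form
J =
  [-5,  1,  0,  0]
  [ 0, -5,  0,  0]
  [ 0,  0, -5,  1]
  [ 0,  0,  0, -5]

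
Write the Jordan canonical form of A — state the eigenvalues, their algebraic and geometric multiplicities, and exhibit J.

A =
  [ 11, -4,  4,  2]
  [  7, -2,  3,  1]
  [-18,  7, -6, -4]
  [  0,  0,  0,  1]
J_3(1) ⊕ J_1(1)

The characteristic polynomial is
  det(x·I − A) = x^4 - 4*x^3 + 6*x^2 - 4*x + 1 = (x - 1)^4

Eigenvalues and multiplicities (the geometric multiplicity of λ is n − rank(A − λI), which equals the number of Jordan blocks for λ):
  λ = 1: algebraic multiplicity = 4, geometric multiplicity = 2

Determining the block sizes for each eigenvalue:
  λ = 1: with am = 4 and gm = 2, the partition is not yet determined (e.g. several partitions of 4 into 2 parts exist). Let N = A − (1)·I. Computing rank(N^1) = 2, rank(N^2) = 1, rank(N^3) = 0; the number of blocks of size ≥ j is rank(N^{j−1}) − rank(N^j), giving [2, 1, 1]. So we have 1 block(s) of size 3, 1 block(s) of size 1 → block sizes [3, 1]

Assembling the blocks gives a Jordan form
J =
  [1, 1, 0, 0]
  [0, 1, 1, 0]
  [0, 0, 1, 0]
  [0, 0, 0, 1]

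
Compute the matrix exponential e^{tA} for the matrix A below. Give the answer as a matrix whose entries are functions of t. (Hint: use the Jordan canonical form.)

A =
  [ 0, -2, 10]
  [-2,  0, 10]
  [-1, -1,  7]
e^{tA} =
  [-2*exp(3*t) + 3*exp(2*t), -2*exp(3*t) + 2*exp(2*t), 10*exp(3*t) - 10*exp(2*t)]
  [-2*exp(3*t) + 2*exp(2*t), -2*exp(3*t) + 3*exp(2*t), 10*exp(3*t) - 10*exp(2*t)]
  [-exp(3*t) + exp(2*t), -exp(3*t) + exp(2*t), 5*exp(3*t) - 4*exp(2*t)]

Strategy: write A = P · J · P⁻¹ where J is a Jordan canonical form, so e^{tA} = P · e^{tJ} · P⁻¹, and e^{tJ} can be computed block-by-block.

A has Jordan form
J =
  [2, 0, 0]
  [0, 2, 0]
  [0, 0, 3]
(up to reordering of blocks).

Per-block formulas:
  For a 1×1 block at λ = 2: exp(t · [2]) = [e^(2t)].
  For a 1×1 block at λ = 3: exp(t · [3]) = [e^(3t)].

After assembling e^{tJ} and conjugating by P, we get:

e^{tA} =
  [-2*exp(3*t) + 3*exp(2*t), -2*exp(3*t) + 2*exp(2*t), 10*exp(3*t) - 10*exp(2*t)]
  [-2*exp(3*t) + 2*exp(2*t), -2*exp(3*t) + 3*exp(2*t), 10*exp(3*t) - 10*exp(2*t)]
  [-exp(3*t) + exp(2*t), -exp(3*t) + exp(2*t), 5*exp(3*t) - 4*exp(2*t)]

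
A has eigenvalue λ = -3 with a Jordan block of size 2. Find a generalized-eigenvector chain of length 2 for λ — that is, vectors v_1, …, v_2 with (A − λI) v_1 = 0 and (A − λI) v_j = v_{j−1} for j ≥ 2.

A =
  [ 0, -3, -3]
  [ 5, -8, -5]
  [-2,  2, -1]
A Jordan chain for λ = -3 of length 2:
v_1 = (3, 5, -2)ᵀ
v_2 = (1, 0, 0)ᵀ

Let N = A − (-3)·I. We want v_2 with N^2 v_2 = 0 but N^1 v_2 ≠ 0; then v_{j-1} := N · v_j for j = 2, …, 2.

Pick v_2 = (1, 0, 0)ᵀ.
Then v_1 = N · v_2 = (3, 5, -2)ᵀ.

Sanity check: (A − (-3)·I) v_1 = (0, 0, 0)ᵀ = 0. ✓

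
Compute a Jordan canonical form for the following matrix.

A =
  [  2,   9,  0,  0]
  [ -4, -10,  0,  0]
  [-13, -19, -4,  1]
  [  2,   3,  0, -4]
J_2(-4) ⊕ J_2(-4)

The characteristic polynomial is
  det(x·I − A) = x^4 + 16*x^3 + 96*x^2 + 256*x + 256 = (x + 4)^4

Eigenvalues and multiplicities (the geometric multiplicity of λ is n − rank(A − λI), which equals the number of Jordan blocks for λ):
  λ = -4: algebraic multiplicity = 4, geometric multiplicity = 2

Determining the block sizes for each eigenvalue:
  λ = -4: with am = 4 and gm = 2, the partition is not yet determined (e.g. several partitions of 4 into 2 parts exist). Let N = A − (-4)·I. Computing rank(N^1) = 2, rank(N^2) = 0; the number of blocks of size ≥ j is rank(N^{j−1}) − rank(N^j), giving [2, 2]. So we have 2 block(s) of size 2 → block sizes [2, 2]

Assembling the blocks gives a Jordan form
J =
  [-4,  1,  0,  0]
  [ 0, -4,  0,  0]
  [ 0,  0, -4,  1]
  [ 0,  0,  0, -4]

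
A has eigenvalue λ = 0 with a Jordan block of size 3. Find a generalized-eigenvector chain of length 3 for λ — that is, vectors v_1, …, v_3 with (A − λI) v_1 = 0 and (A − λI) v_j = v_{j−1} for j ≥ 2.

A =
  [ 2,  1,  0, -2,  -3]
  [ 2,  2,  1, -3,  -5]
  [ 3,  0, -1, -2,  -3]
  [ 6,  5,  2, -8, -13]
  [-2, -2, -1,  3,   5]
A Jordan chain for λ = 0 of length 3:
v_1 = (0, 3, -3, 6, -3)ᵀ
v_2 = (2, 2, 3, 6, -2)ᵀ
v_3 = (1, 0, 0, 0, 0)ᵀ

Let N = A − (0)·I. We want v_3 with N^3 v_3 = 0 but N^2 v_3 ≠ 0; then v_{j-1} := N · v_j for j = 3, …, 2.

Pick v_3 = (1, 0, 0, 0, 0)ᵀ.
Then v_2 = N · v_3 = (2, 2, 3, 6, -2)ᵀ.
Then v_1 = N · v_2 = (0, 3, -3, 6, -3)ᵀ.

Sanity check: (A − (0)·I) v_1 = (0, 0, 0, 0, 0)ᵀ = 0. ✓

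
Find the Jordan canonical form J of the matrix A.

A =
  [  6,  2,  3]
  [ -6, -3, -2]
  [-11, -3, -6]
J_3(-1)

The characteristic polynomial is
  det(x·I − A) = x^3 + 3*x^2 + 3*x + 1 = (x + 1)^3

Eigenvalues and multiplicities (the geometric multiplicity of λ is n − rank(A − λI), which equals the number of Jordan blocks for λ):
  λ = -1: algebraic multiplicity = 3, geometric multiplicity = 1

Determining the block sizes for each eigenvalue:
  λ = -1: one block (gm = 1), so the single block has size am = 3 → block sizes [3]

Assembling the blocks gives a Jordan form
J =
  [-1,  1,  0]
  [ 0, -1,  1]
  [ 0,  0, -1]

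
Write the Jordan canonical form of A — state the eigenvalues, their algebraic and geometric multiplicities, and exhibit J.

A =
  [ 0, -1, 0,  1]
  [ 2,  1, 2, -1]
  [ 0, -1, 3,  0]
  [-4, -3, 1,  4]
J_3(2) ⊕ J_1(2)

The characteristic polynomial is
  det(x·I − A) = x^4 - 8*x^3 + 24*x^2 - 32*x + 16 = (x - 2)^4

Eigenvalues and multiplicities (the geometric multiplicity of λ is n − rank(A − λI), which equals the number of Jordan blocks for λ):
  λ = 2: algebraic multiplicity = 4, geometric multiplicity = 2

Determining the block sizes for each eigenvalue:
  λ = 2: with am = 4 and gm = 2, the partition is not yet determined (e.g. several partitions of 4 into 2 parts exist). Let N = A − (2)·I. Computing rank(N^1) = 2, rank(N^2) = 1, rank(N^3) = 0; the number of blocks of size ≥ j is rank(N^{j−1}) − rank(N^j), giving [2, 1, 1]. So we have 1 block(s) of size 3, 1 block(s) of size 1 → block sizes [3, 1]

Assembling the blocks gives a Jordan form
J =
  [2, 1, 0, 0]
  [0, 2, 1, 0]
  [0, 0, 2, 0]
  [0, 0, 0, 2]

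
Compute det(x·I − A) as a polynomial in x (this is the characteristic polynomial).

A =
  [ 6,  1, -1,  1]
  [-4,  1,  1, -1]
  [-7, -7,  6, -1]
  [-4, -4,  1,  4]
x^4 - 17*x^3 + 105*x^2 - 275*x + 250

Expanding det(x·I − A) (e.g. by cofactor expansion or by noting that A is similar to its Jordan form J, which has the same characteristic polynomial as A) gives
  χ_A(x) = x^4 - 17*x^3 + 105*x^2 - 275*x + 250
which factors as (x - 5)^3*(x - 2). The eigenvalues (with algebraic multiplicities) are λ = 2 with multiplicity 1, λ = 5 with multiplicity 3.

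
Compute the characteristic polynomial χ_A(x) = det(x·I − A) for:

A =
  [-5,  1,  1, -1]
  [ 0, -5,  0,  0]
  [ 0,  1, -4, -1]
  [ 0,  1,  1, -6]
x^4 + 20*x^3 + 150*x^2 + 500*x + 625

Expanding det(x·I − A) (e.g. by cofactor expansion or by noting that A is similar to its Jordan form J, which has the same characteristic polynomial as A) gives
  χ_A(x) = x^4 + 20*x^3 + 150*x^2 + 500*x + 625
which factors as (x + 5)^4. The eigenvalues (with algebraic multiplicities) are λ = -5 with multiplicity 4.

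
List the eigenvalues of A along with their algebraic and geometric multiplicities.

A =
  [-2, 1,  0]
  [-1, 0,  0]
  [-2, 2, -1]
λ = -1: alg = 3, geom = 2

Step 1 — factor the characteristic polynomial to read off the algebraic multiplicities:
  χ_A(x) = (x + 1)^3

Step 2 — compute geometric multiplicities via the rank-nullity identity g(λ) = n − rank(A − λI):
  rank(A − (-1)·I) = 1, so dim ker(A − (-1)·I) = n − 1 = 2

Summary:
  λ = -1: algebraic multiplicity = 3, geometric multiplicity = 2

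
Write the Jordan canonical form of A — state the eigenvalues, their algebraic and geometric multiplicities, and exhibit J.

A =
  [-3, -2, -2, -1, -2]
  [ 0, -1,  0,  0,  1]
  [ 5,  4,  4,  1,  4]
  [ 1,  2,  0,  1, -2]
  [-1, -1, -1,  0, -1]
J_3(0) ⊕ J_2(0)

The characteristic polynomial is
  det(x·I − A) = x^5

Eigenvalues and multiplicities (the geometric multiplicity of λ is n − rank(A − λI), which equals the number of Jordan blocks for λ):
  λ = 0: algebraic multiplicity = 5, geometric multiplicity = 2

Determining the block sizes for each eigenvalue:
  λ = 0: with am = 5 and gm = 2, the partition is not yet determined (e.g. several partitions of 5 into 2 parts exist). Let N = A − (0)·I. Computing rank(N^1) = 3, rank(N^2) = 1, rank(N^3) = 0; the number of blocks of size ≥ j is rank(N^{j−1}) − rank(N^j), giving [2, 2, 1]. So we have 1 block(s) of size 3, 1 block(s) of size 2 → block sizes [3, 2]

Assembling the blocks gives a Jordan form
J =
  [0, 1, 0, 0, 0]
  [0, 0, 1, 0, 0]
  [0, 0, 0, 0, 0]
  [0, 0, 0, 0, 1]
  [0, 0, 0, 0, 0]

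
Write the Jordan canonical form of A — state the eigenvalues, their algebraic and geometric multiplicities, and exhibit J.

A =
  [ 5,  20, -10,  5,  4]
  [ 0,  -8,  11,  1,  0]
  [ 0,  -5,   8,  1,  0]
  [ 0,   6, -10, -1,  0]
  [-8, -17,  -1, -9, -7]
J_2(-3) ⊕ J_2(1) ⊕ J_1(1)

The characteristic polynomial is
  det(x·I − A) = x^5 + 3*x^4 - 6*x^3 - 10*x^2 + 21*x - 9 = (x - 1)^3*(x + 3)^2

Eigenvalues and multiplicities (the geometric multiplicity of λ is n − rank(A − λI), which equals the number of Jordan blocks for λ):
  λ = -3: algebraic multiplicity = 2, geometric multiplicity = 1
  λ = 1: algebraic multiplicity = 3, geometric multiplicity = 2

Determining the block sizes for each eigenvalue:
  λ = -3: one block (gm = 1), so the single block has size am = 2 → block sizes [2]
  λ = 1: 2 blocks summing to 3 forces exactly one block of size 2 and the rest size 1 → block sizes [2, 1]

Assembling the blocks gives a Jordan form
J =
  [-3,  1, 0, 0, 0]
  [ 0, -3, 0, 0, 0]
  [ 0,  0, 1, 1, 0]
  [ 0,  0, 0, 1, 0]
  [ 0,  0, 0, 0, 1]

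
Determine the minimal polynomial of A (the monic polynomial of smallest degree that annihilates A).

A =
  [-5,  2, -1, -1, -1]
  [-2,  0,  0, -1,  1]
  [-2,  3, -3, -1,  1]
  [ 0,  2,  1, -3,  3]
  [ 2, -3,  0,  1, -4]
x^3 + 9*x^2 + 27*x + 27

The characteristic polynomial is χ_A(x) = (x + 3)^5, so the eigenvalues are known. The minimal polynomial is
  m_A(x) = Π_λ (x − λ)^{k_λ}
where k_λ is the size of the *largest* Jordan block for λ (equivalently, the smallest k with (A − λI)^k v = 0 for every generalised eigenvector v of λ).

  λ = -3: largest Jordan block has size 3, contributing (x + 3)^3

So m_A(x) = (x + 3)^3 = x^3 + 9*x^2 + 27*x + 27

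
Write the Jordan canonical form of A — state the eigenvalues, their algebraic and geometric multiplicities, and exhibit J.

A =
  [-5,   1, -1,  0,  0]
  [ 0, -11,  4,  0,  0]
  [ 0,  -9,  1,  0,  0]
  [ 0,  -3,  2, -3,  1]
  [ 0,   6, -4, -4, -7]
J_3(-5) ⊕ J_2(-5)

The characteristic polynomial is
  det(x·I − A) = x^5 + 25*x^4 + 250*x^3 + 1250*x^2 + 3125*x + 3125 = (x + 5)^5

Eigenvalues and multiplicities (the geometric multiplicity of λ is n − rank(A − λI), which equals the number of Jordan blocks for λ):
  λ = -5: algebraic multiplicity = 5, geometric multiplicity = 2

Determining the block sizes for each eigenvalue:
  λ = -5: with am = 5 and gm = 2, the partition is not yet determined (e.g. several partitions of 5 into 2 parts exist). Let N = A − (-5)·I. Computing rank(N^1) = 3, rank(N^2) = 1, rank(N^3) = 0; the number of blocks of size ≥ j is rank(N^{j−1}) − rank(N^j), giving [2, 2, 1]. So we have 1 block(s) of size 3, 1 block(s) of size 2 → block sizes [3, 2]

Assembling the blocks gives a Jordan form
J =
  [-5,  1,  0,  0,  0]
  [ 0, -5,  1,  0,  0]
  [ 0,  0, -5,  0,  0]
  [ 0,  0,  0, -5,  1]
  [ 0,  0,  0,  0, -5]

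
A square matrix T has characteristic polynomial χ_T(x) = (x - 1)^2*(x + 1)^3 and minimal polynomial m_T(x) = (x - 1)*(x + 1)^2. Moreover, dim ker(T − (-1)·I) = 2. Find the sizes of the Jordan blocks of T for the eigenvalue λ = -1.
Block sizes for λ = -1: [2, 1]

Step 1 — from the characteristic polynomial, algebraic multiplicity of λ = -1 is 3. From dim ker(T − (-1)·I) = 2, there are exactly 2 Jordan blocks for λ = -1.
Step 2 — from the minimal polynomial, the factor (x + 1)^2 tells us the largest block for λ = -1 has size 2.
Step 3 — with total size 3, 2 blocks, and largest block 2, the block sizes (in nonincreasing order) are [2, 1].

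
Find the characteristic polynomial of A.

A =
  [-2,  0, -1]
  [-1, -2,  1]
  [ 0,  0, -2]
x^3 + 6*x^2 + 12*x + 8

Expanding det(x·I − A) (e.g. by cofactor expansion or by noting that A is similar to its Jordan form J, which has the same characteristic polynomial as A) gives
  χ_A(x) = x^3 + 6*x^2 + 12*x + 8
which factors as (x + 2)^3. The eigenvalues (with algebraic multiplicities) are λ = -2 with multiplicity 3.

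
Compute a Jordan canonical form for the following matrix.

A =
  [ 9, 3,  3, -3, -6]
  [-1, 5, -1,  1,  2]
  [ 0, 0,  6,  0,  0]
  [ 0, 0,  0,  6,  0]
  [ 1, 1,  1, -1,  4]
J_2(6) ⊕ J_1(6) ⊕ J_1(6) ⊕ J_1(6)

The characteristic polynomial is
  det(x·I − A) = x^5 - 30*x^4 + 360*x^3 - 2160*x^2 + 6480*x - 7776 = (x - 6)^5

Eigenvalues and multiplicities (the geometric multiplicity of λ is n − rank(A − λI), which equals the number of Jordan blocks for λ):
  λ = 6: algebraic multiplicity = 5, geometric multiplicity = 4

Determining the block sizes for each eigenvalue:
  λ = 6: 4 blocks summing to 5 forces exactly one block of size 2 and the rest size 1 → block sizes [2, 1, 1, 1]

Assembling the blocks gives a Jordan form
J =
  [6, 1, 0, 0, 0]
  [0, 6, 0, 0, 0]
  [0, 0, 6, 0, 0]
  [0, 0, 0, 6, 0]
  [0, 0, 0, 0, 6]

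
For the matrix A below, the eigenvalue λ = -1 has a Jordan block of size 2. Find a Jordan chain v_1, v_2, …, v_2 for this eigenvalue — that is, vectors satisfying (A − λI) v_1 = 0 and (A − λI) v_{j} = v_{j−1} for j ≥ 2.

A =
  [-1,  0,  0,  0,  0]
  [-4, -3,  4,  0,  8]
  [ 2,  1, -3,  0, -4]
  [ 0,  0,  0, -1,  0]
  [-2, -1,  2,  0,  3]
A Jordan chain for λ = -1 of length 2:
v_1 = (0, -4, 2, 0, -2)ᵀ
v_2 = (1, 0, 0, 0, 0)ᵀ

Let N = A − (-1)·I. We want v_2 with N^2 v_2 = 0 but N^1 v_2 ≠ 0; then v_{j-1} := N · v_j for j = 2, …, 2.

Pick v_2 = (1, 0, 0, 0, 0)ᵀ.
Then v_1 = N · v_2 = (0, -4, 2, 0, -2)ᵀ.

Sanity check: (A − (-1)·I) v_1 = (0, 0, 0, 0, 0)ᵀ = 0. ✓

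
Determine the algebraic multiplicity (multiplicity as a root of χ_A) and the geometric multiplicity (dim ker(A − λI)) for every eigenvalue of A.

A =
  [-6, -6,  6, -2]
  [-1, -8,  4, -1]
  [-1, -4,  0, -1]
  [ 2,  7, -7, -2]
λ = -4: alg = 4, geom = 2

Step 1 — factor the characteristic polynomial to read off the algebraic multiplicities:
  χ_A(x) = (x + 4)^4

Step 2 — compute geometric multiplicities via the rank-nullity identity g(λ) = n − rank(A − λI):
  rank(A − (-4)·I) = 2, so dim ker(A − (-4)·I) = n − 2 = 2

Summary:
  λ = -4: algebraic multiplicity = 4, geometric multiplicity = 2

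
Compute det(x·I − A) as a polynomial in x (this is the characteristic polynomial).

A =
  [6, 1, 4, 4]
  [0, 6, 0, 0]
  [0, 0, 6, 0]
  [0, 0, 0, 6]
x^4 - 24*x^3 + 216*x^2 - 864*x + 1296

Expanding det(x·I − A) (e.g. by cofactor expansion or by noting that A is similar to its Jordan form J, which has the same characteristic polynomial as A) gives
  χ_A(x) = x^4 - 24*x^3 + 216*x^2 - 864*x + 1296
which factors as (x - 6)^4. The eigenvalues (with algebraic multiplicities) are λ = 6 with multiplicity 4.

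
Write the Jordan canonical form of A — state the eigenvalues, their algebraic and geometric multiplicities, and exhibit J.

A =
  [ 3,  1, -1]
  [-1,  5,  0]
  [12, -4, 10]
J_3(6)

The characteristic polynomial is
  det(x·I − A) = x^3 - 18*x^2 + 108*x - 216 = (x - 6)^3

Eigenvalues and multiplicities (the geometric multiplicity of λ is n − rank(A − λI), which equals the number of Jordan blocks for λ):
  λ = 6: algebraic multiplicity = 3, geometric multiplicity = 1

Determining the block sizes for each eigenvalue:
  λ = 6: one block (gm = 1), so the single block has size am = 3 → block sizes [3]

Assembling the blocks gives a Jordan form
J =
  [6, 1, 0]
  [0, 6, 1]
  [0, 0, 6]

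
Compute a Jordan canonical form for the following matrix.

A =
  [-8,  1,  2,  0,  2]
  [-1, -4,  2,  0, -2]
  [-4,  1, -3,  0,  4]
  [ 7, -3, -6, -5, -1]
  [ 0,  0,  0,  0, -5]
J_3(-5) ⊕ J_2(-5)

The characteristic polynomial is
  det(x·I − A) = x^5 + 25*x^4 + 250*x^3 + 1250*x^2 + 3125*x + 3125 = (x + 5)^5

Eigenvalues and multiplicities (the geometric multiplicity of λ is n − rank(A − λI), which equals the number of Jordan blocks for λ):
  λ = -5: algebraic multiplicity = 5, geometric multiplicity = 2

Determining the block sizes for each eigenvalue:
  λ = -5: with am = 5 and gm = 2, the partition is not yet determined (e.g. several partitions of 5 into 2 parts exist). Let N = A − (-5)·I. Computing rank(N^1) = 3, rank(N^2) = 1, rank(N^3) = 0; the number of blocks of size ≥ j is rank(N^{j−1}) − rank(N^j), giving [2, 2, 1]. So we have 1 block(s) of size 3, 1 block(s) of size 2 → block sizes [3, 2]

Assembling the blocks gives a Jordan form
J =
  [-5,  1,  0,  0,  0]
  [ 0, -5,  1,  0,  0]
  [ 0,  0, -5,  0,  0]
  [ 0,  0,  0, -5,  1]
  [ 0,  0,  0,  0, -5]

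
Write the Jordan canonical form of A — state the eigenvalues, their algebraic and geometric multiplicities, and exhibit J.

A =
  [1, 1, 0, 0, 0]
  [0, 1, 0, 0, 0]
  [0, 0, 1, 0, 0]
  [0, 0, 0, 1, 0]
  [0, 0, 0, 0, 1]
J_2(1) ⊕ J_1(1) ⊕ J_1(1) ⊕ J_1(1)

The characteristic polynomial is
  det(x·I − A) = x^5 - 5*x^4 + 10*x^3 - 10*x^2 + 5*x - 1 = (x - 1)^5

Eigenvalues and multiplicities (the geometric multiplicity of λ is n − rank(A − λI), which equals the number of Jordan blocks for λ):
  λ = 1: algebraic multiplicity = 5, geometric multiplicity = 4

Determining the block sizes for each eigenvalue:
  λ = 1: 4 blocks summing to 5 forces exactly one block of size 2 and the rest size 1 → block sizes [2, 1, 1, 1]

Assembling the blocks gives a Jordan form
J =
  [1, 1, 0, 0, 0]
  [0, 1, 0, 0, 0]
  [0, 0, 1, 0, 0]
  [0, 0, 0, 1, 0]
  [0, 0, 0, 0, 1]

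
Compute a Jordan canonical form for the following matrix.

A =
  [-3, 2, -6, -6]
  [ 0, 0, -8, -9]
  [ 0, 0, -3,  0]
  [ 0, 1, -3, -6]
J_3(-3) ⊕ J_1(-3)

The characteristic polynomial is
  det(x·I − A) = x^4 + 12*x^3 + 54*x^2 + 108*x + 81 = (x + 3)^4

Eigenvalues and multiplicities (the geometric multiplicity of λ is n − rank(A − λI), which equals the number of Jordan blocks for λ):
  λ = -3: algebraic multiplicity = 4, geometric multiplicity = 2

Determining the block sizes for each eigenvalue:
  λ = -3: with am = 4 and gm = 2, the partition is not yet determined (e.g. several partitions of 4 into 2 parts exist). Let N = A − (-3)·I. Computing rank(N^1) = 2, rank(N^2) = 1, rank(N^3) = 0; the number of blocks of size ≥ j is rank(N^{j−1}) − rank(N^j), giving [2, 1, 1]. So we have 1 block(s) of size 3, 1 block(s) of size 1 → block sizes [3, 1]

Assembling the blocks gives a Jordan form
J =
  [-3,  1,  0,  0]
  [ 0, -3,  1,  0]
  [ 0,  0, -3,  0]
  [ 0,  0,  0, -3]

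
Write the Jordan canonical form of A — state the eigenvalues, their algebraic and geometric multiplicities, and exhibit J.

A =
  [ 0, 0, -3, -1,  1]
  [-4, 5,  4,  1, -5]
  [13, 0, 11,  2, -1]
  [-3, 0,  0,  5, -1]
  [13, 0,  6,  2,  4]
J_3(5) ⊕ J_2(5)

The characteristic polynomial is
  det(x·I − A) = x^5 - 25*x^4 + 250*x^3 - 1250*x^2 + 3125*x - 3125 = (x - 5)^5

Eigenvalues and multiplicities (the geometric multiplicity of λ is n − rank(A − λI), which equals the number of Jordan blocks for λ):
  λ = 5: algebraic multiplicity = 5, geometric multiplicity = 2

Determining the block sizes for each eigenvalue:
  λ = 5: with am = 5 and gm = 2, the partition is not yet determined (e.g. several partitions of 5 into 2 parts exist). Let N = A − (5)·I. Computing rank(N^1) = 3, rank(N^2) = 1, rank(N^3) = 0; the number of blocks of size ≥ j is rank(N^{j−1}) − rank(N^j), giving [2, 2, 1]. So we have 1 block(s) of size 3, 1 block(s) of size 2 → block sizes [3, 2]

Assembling the blocks gives a Jordan form
J =
  [5, 1, 0, 0, 0]
  [0, 5, 1, 0, 0]
  [0, 0, 5, 0, 0]
  [0, 0, 0, 5, 1]
  [0, 0, 0, 0, 5]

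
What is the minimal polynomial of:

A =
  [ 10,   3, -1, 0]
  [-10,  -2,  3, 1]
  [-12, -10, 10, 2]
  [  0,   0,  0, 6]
x^3 - 18*x^2 + 108*x - 216

The characteristic polynomial is χ_A(x) = (x - 6)^4, so the eigenvalues are known. The minimal polynomial is
  m_A(x) = Π_λ (x − λ)^{k_λ}
where k_λ is the size of the *largest* Jordan block for λ (equivalently, the smallest k with (A − λI)^k v = 0 for every generalised eigenvector v of λ).

  λ = 6: largest Jordan block has size 3, contributing (x − 6)^3

So m_A(x) = (x - 6)^3 = x^3 - 18*x^2 + 108*x - 216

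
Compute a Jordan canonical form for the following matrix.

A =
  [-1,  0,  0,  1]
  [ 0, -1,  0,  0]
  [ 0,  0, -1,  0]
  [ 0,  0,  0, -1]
J_2(-1) ⊕ J_1(-1) ⊕ J_1(-1)

The characteristic polynomial is
  det(x·I − A) = x^4 + 4*x^3 + 6*x^2 + 4*x + 1 = (x + 1)^4

Eigenvalues and multiplicities (the geometric multiplicity of λ is n − rank(A − λI), which equals the number of Jordan blocks for λ):
  λ = -1: algebraic multiplicity = 4, geometric multiplicity = 3

Determining the block sizes for each eigenvalue:
  λ = -1: 3 blocks summing to 4 forces exactly one block of size 2 and the rest size 1 → block sizes [2, 1, 1]

Assembling the blocks gives a Jordan form
J =
  [-1,  1,  0,  0]
  [ 0, -1,  0,  0]
  [ 0,  0, -1,  0]
  [ 0,  0,  0, -1]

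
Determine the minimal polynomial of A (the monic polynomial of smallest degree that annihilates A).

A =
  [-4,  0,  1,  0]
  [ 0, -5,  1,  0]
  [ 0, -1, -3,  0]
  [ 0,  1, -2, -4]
x^3 + 12*x^2 + 48*x + 64

The characteristic polynomial is χ_A(x) = (x + 4)^4, so the eigenvalues are known. The minimal polynomial is
  m_A(x) = Π_λ (x − λ)^{k_λ}
where k_λ is the size of the *largest* Jordan block for λ (equivalently, the smallest k with (A − λI)^k v = 0 for every generalised eigenvector v of λ).

  λ = -4: largest Jordan block has size 3, contributing (x + 4)^3

So m_A(x) = (x + 4)^3 = x^3 + 12*x^2 + 48*x + 64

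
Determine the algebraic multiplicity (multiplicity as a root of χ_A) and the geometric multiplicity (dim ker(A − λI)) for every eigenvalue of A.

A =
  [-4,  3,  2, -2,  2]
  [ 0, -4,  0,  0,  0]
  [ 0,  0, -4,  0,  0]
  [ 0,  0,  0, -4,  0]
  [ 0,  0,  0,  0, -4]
λ = -4: alg = 5, geom = 4

Step 1 — factor the characteristic polynomial to read off the algebraic multiplicities:
  χ_A(x) = (x + 4)^5

Step 2 — compute geometric multiplicities via the rank-nullity identity g(λ) = n − rank(A − λI):
  rank(A − (-4)·I) = 1, so dim ker(A − (-4)·I) = n − 1 = 4

Summary:
  λ = -4: algebraic multiplicity = 5, geometric multiplicity = 4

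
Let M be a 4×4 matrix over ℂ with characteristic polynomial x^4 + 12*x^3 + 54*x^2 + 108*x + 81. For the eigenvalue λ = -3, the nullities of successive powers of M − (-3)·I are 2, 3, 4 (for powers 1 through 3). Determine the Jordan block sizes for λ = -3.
Block sizes for λ = -3: [3, 1]

From the dimensions of kernels of powers, the number of Jordan blocks of size at least j is d_j − d_{j−1} where d_j = dim ker(N^j) (with d_0 = 0). Computing the differences gives [2, 1, 1].
The number of blocks of size exactly k is (#blocks of size ≥ k) − (#blocks of size ≥ k + 1), so the partition is: 1 block(s) of size 1, 1 block(s) of size 3.
In nonincreasing order the block sizes are [3, 1].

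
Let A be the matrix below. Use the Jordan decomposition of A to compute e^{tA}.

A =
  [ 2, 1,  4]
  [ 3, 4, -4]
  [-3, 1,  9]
e^{tA} =
  [-3*t*exp(5*t) + exp(5*t), t*exp(5*t), 4*t*exp(5*t)]
  [3*t*exp(5*t), -t*exp(5*t) + exp(5*t), -4*t*exp(5*t)]
  [-3*t*exp(5*t), t*exp(5*t), 4*t*exp(5*t) + exp(5*t)]

Strategy: write A = P · J · P⁻¹ where J is a Jordan canonical form, so e^{tA} = P · e^{tJ} · P⁻¹, and e^{tJ} can be computed block-by-block.

A has Jordan form
J =
  [5, 1, 0]
  [0, 5, 0]
  [0, 0, 5]
(up to reordering of blocks).

Per-block formulas:
  For a 1×1 block at λ = 5: exp(t · [5]) = [e^(5t)].
  For a 2×2 Jordan block J_2(5): exp(t · J_2(5)) = e^(5t)·(I + t·N), where N is the 2×2 nilpotent shift.

After assembling e^{tJ} and conjugating by P, we get:

e^{tA} =
  [-3*t*exp(5*t) + exp(5*t), t*exp(5*t), 4*t*exp(5*t)]
  [3*t*exp(5*t), -t*exp(5*t) + exp(5*t), -4*t*exp(5*t)]
  [-3*t*exp(5*t), t*exp(5*t), 4*t*exp(5*t) + exp(5*t)]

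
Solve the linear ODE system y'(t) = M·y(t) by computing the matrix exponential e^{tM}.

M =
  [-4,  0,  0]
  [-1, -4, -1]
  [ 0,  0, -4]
e^{tM} =
  [exp(-4*t), 0, 0]
  [-t*exp(-4*t), exp(-4*t), -t*exp(-4*t)]
  [0, 0, exp(-4*t)]

Strategy: write M = P · J · P⁻¹ where J is a Jordan canonical form, so e^{tM} = P · e^{tJ} · P⁻¹, and e^{tJ} can be computed block-by-block.

M has Jordan form
J =
  [-4,  1,  0]
  [ 0, -4,  0]
  [ 0,  0, -4]
(up to reordering of blocks).

Per-block formulas:
  For a 2×2 Jordan block J_2(-4): exp(t · J_2(-4)) = e^(-4t)·(I + t·N), where N is the 2×2 nilpotent shift.
  For a 1×1 block at λ = -4: exp(t · [-4]) = [e^(-4t)].

After assembling e^{tJ} and conjugating by P, we get:

e^{tM} =
  [exp(-4*t), 0, 0]
  [-t*exp(-4*t), exp(-4*t), -t*exp(-4*t)]
  [0, 0, exp(-4*t)]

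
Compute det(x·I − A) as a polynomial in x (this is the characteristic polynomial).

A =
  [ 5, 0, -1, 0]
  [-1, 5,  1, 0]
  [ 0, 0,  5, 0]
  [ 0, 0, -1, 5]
x^4 - 20*x^3 + 150*x^2 - 500*x + 625

Expanding det(x·I − A) (e.g. by cofactor expansion or by noting that A is similar to its Jordan form J, which has the same characteristic polynomial as A) gives
  χ_A(x) = x^4 - 20*x^3 + 150*x^2 - 500*x + 625
which factors as (x - 5)^4. The eigenvalues (with algebraic multiplicities) are λ = 5 with multiplicity 4.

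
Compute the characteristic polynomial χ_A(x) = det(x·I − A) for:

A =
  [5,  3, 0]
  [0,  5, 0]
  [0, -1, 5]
x^3 - 15*x^2 + 75*x - 125

Expanding det(x·I − A) (e.g. by cofactor expansion or by noting that A is similar to its Jordan form J, which has the same characteristic polynomial as A) gives
  χ_A(x) = x^3 - 15*x^2 + 75*x - 125
which factors as (x - 5)^3. The eigenvalues (with algebraic multiplicities) are λ = 5 with multiplicity 3.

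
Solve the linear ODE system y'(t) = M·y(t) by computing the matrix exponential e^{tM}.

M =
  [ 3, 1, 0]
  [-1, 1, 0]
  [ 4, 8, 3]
e^{tM} =
  [t*exp(2*t) + exp(2*t), t*exp(2*t), 0]
  [-t*exp(2*t), -t*exp(2*t) + exp(2*t), 0]
  [4*t*exp(2*t), 4*t*exp(2*t) + 4*exp(3*t) - 4*exp(2*t), exp(3*t)]

Strategy: write M = P · J · P⁻¹ where J is a Jordan canonical form, so e^{tM} = P · e^{tJ} · P⁻¹, and e^{tJ} can be computed block-by-block.

M has Jordan form
J =
  [2, 1, 0]
  [0, 2, 0]
  [0, 0, 3]
(up to reordering of blocks).

Per-block formulas:
  For a 2×2 Jordan block J_2(2): exp(t · J_2(2)) = e^(2t)·(I + t·N), where N is the 2×2 nilpotent shift.
  For a 1×1 block at λ = 3: exp(t · [3]) = [e^(3t)].

After assembling e^{tJ} and conjugating by P, we get:

e^{tM} =
  [t*exp(2*t) + exp(2*t), t*exp(2*t), 0]
  [-t*exp(2*t), -t*exp(2*t) + exp(2*t), 0]
  [4*t*exp(2*t), 4*t*exp(2*t) + 4*exp(3*t) - 4*exp(2*t), exp(3*t)]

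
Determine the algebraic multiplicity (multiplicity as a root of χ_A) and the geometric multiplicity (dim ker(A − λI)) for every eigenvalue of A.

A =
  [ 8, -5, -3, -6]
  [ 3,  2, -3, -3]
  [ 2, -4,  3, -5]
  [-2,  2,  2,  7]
λ = 5: alg = 4, geom = 2

Step 1 — factor the characteristic polynomial to read off the algebraic multiplicities:
  χ_A(x) = (x - 5)^4

Step 2 — compute geometric multiplicities via the rank-nullity identity g(λ) = n − rank(A − λI):
  rank(A − (5)·I) = 2, so dim ker(A − (5)·I) = n − 2 = 2

Summary:
  λ = 5: algebraic multiplicity = 4, geometric multiplicity = 2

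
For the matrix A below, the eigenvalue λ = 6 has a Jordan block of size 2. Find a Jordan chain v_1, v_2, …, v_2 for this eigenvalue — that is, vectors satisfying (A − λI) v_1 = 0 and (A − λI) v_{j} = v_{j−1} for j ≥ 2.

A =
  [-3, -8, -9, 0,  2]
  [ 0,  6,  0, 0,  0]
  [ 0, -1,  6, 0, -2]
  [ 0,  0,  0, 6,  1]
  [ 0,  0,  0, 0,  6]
A Jordan chain for λ = 6 of length 2:
v_1 = (-1, 0, 1, 0, 0)ᵀ
v_2 = (1, -1, 0, 0, 0)ᵀ

Let N = A − (6)·I. We want v_2 with N^2 v_2 = 0 but N^1 v_2 ≠ 0; then v_{j-1} := N · v_j for j = 2, …, 2.

Pick v_2 = (1, -1, 0, 0, 0)ᵀ.
Then v_1 = N · v_2 = (-1, 0, 1, 0, 0)ᵀ.

Sanity check: (A − (6)·I) v_1 = (0, 0, 0, 0, 0)ᵀ = 0. ✓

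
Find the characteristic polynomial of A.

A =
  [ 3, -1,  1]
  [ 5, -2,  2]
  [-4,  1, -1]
x^3

Expanding det(x·I − A) (e.g. by cofactor expansion or by noting that A is similar to its Jordan form J, which has the same characteristic polynomial as A) gives
  χ_A(x) = x^3
which factors as x^3. The eigenvalues (with algebraic multiplicities) are λ = 0 with multiplicity 3.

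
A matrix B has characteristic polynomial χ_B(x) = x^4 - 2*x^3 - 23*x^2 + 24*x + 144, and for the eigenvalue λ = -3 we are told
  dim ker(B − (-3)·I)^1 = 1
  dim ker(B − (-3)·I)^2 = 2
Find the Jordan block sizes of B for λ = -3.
Block sizes for λ = -3: [2]

From the dimensions of kernels of powers, the number of Jordan blocks of size at least j is d_j − d_{j−1} where d_j = dim ker(N^j) (with d_0 = 0). Computing the differences gives [1, 1].
The number of blocks of size exactly k is (#blocks of size ≥ k) − (#blocks of size ≥ k + 1), so the partition is: 1 block(s) of size 2.
In nonincreasing order the block sizes are [2].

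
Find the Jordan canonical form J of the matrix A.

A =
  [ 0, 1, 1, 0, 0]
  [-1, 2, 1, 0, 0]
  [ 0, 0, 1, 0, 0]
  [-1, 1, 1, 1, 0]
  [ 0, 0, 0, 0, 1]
J_2(1) ⊕ J_1(1) ⊕ J_1(1) ⊕ J_1(1)

The characteristic polynomial is
  det(x·I − A) = x^5 - 5*x^4 + 10*x^3 - 10*x^2 + 5*x - 1 = (x - 1)^5

Eigenvalues and multiplicities (the geometric multiplicity of λ is n − rank(A − λI), which equals the number of Jordan blocks for λ):
  λ = 1: algebraic multiplicity = 5, geometric multiplicity = 4

Determining the block sizes for each eigenvalue:
  λ = 1: 4 blocks summing to 5 forces exactly one block of size 2 and the rest size 1 → block sizes [2, 1, 1, 1]

Assembling the blocks gives a Jordan form
J =
  [1, 1, 0, 0, 0]
  [0, 1, 0, 0, 0]
  [0, 0, 1, 0, 0]
  [0, 0, 0, 1, 0]
  [0, 0, 0, 0, 1]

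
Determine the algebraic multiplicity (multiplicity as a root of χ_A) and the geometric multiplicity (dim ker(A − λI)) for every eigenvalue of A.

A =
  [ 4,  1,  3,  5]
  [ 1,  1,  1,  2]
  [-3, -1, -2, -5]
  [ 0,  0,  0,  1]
λ = 1: alg = 4, geom = 2

Step 1 — factor the characteristic polynomial to read off the algebraic multiplicities:
  χ_A(x) = (x - 1)^4

Step 2 — compute geometric multiplicities via the rank-nullity identity g(λ) = n − rank(A − λI):
  rank(A − (1)·I) = 2, so dim ker(A − (1)·I) = n − 2 = 2

Summary:
  λ = 1: algebraic multiplicity = 4, geometric multiplicity = 2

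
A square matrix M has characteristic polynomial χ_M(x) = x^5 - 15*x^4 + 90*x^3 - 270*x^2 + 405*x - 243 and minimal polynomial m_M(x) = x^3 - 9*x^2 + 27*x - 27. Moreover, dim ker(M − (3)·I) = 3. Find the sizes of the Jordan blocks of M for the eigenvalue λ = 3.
Block sizes for λ = 3: [3, 1, 1]

Step 1 — from the characteristic polynomial, algebraic multiplicity of λ = 3 is 5. From dim ker(M − (3)·I) = 3, there are exactly 3 Jordan blocks for λ = 3.
Step 2 — from the minimal polynomial, the factor (x − 3)^3 tells us the largest block for λ = 3 has size 3.
Step 3 — with total size 5, 3 blocks, and largest block 3, the block sizes (in nonincreasing order) are [3, 1, 1].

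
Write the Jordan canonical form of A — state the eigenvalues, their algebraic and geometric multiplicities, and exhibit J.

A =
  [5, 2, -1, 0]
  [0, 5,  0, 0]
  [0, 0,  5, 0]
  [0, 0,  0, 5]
J_2(5) ⊕ J_1(5) ⊕ J_1(5)

The characteristic polynomial is
  det(x·I − A) = x^4 - 20*x^3 + 150*x^2 - 500*x + 625 = (x - 5)^4

Eigenvalues and multiplicities (the geometric multiplicity of λ is n − rank(A − λI), which equals the number of Jordan blocks for λ):
  λ = 5: algebraic multiplicity = 4, geometric multiplicity = 3

Determining the block sizes for each eigenvalue:
  λ = 5: 3 blocks summing to 4 forces exactly one block of size 2 and the rest size 1 → block sizes [2, 1, 1]

Assembling the blocks gives a Jordan form
J =
  [5, 1, 0, 0]
  [0, 5, 0, 0]
  [0, 0, 5, 0]
  [0, 0, 0, 5]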